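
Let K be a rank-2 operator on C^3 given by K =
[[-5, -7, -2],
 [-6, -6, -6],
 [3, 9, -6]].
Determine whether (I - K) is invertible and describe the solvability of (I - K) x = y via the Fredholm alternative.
(I - K) is invertible (det(I - K) = 132 ≠ 0), so for every y in C^3 the equation (I - K) x = y has a unique solution.

K has rank 2 and factors as K = U V^T = u1 v1^T + u2 v2^T with u1 = (1, 0, -3), v1 = (-1, -3, 2), u2 = (2, 3, 0), v2 = (-2, -2, -2) (multiplying out reproduces the displayed K). The nonzero eigenvalues of U V^T coincide with those of the 2 x 2 matrix G = V^T U = [[v1·u1, v1·u2], [v2·u1, v2·u2]] = [[-7, -11], [4, -10]], and by the Sylvester determinant identity det(I_3 - U V^T) = det(I_2 - V^T U) = det([[8, 11], [-4, 11]]) = (8)(11) - (11)(-4) = 132. (Direct check: I - K =
[[6, 7, 2],
 [6, 7, 6],
 [-3, -9, 7]]
has determinant 132.) The finite-dimensional Fredholm alternative says: either (I - K) is invertible, or ker(I - K) ≠ {0} and then range(I - K) = ker((I - K)^*)^⊥, with dim ker(I - K) = dim ker((I - K)^*). Since det(I - K) ≠ 0, 1 is not an eigenvalue of K and ker(I - K) = {0}, so we are in the first case: for every y there is a unique x = (I - K)^(-1) y. (Explicitly, by the Woodbury identity, (I - U V^T)^(-1) = I + U (I_2 - G)^(-1) V^T.)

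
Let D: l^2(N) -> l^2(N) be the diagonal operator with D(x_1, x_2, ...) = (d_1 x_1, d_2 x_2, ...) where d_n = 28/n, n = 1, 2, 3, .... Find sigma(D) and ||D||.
sigma(D) = {28/n : n ≥ 1} ∪ {0}; ||D|| = 28

A bounded diagonal operator on l^2 with diagonal entries d_n has spectrum equal to the closure of {d_n : n ≥ 1}: every d_n is an eigenvalue (with eigenvector e_n), so {d_n} ⊂ sigma(D); the spectrum is closed, so its closure is too; and for lambda not in the closure, (D - lambda I) has bounded inverse (the diagonal entries 1/(d_n - lambda) are bounded). For our sequence d_n = 28/n, n = 1, 2, 3, ...:
  - {d_n} = {28/n : n ≥ 1}; the only limit point is 0
  - closure = {28/n : n ≥ 1} ∪ {0}
For the norm: a diagonal operator has ||D|| = sup_n |d_n|. Here d_n = 28/n is positive and decreasing, so sup_n |d_n| = d_1 = 28. So ||D|| = 28.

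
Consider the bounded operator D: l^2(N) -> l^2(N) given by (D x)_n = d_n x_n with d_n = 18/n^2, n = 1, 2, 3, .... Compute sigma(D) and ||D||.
sigma(D) = {18/n^2 : n ≥ 1} ∪ {0}; ||D|| = 18

A bounded diagonal operator on l^2 with diagonal entries d_n has spectrum equal to the closure of {d_n : n ≥ 1}: every d_n is an eigenvalue (with eigenvector e_n), so {d_n} ⊂ sigma(D); the spectrum is closed, so its closure is too; and for lambda not in the closure, (D - lambda I) has bounded inverse (the diagonal entries 1/(d_n - lambda) are bounded). For our sequence d_n = 18/n^2, n = 1, 2, 3, ...:
  - {d_n} = {18/n^2 : n ≥ 1}; the only limit point is 0
  - closure = {18/n^2 : n ≥ 1} ∪ {0}
For the norm: a diagonal operator has ||D|| = sup_n |d_n|. Here d_n = 18/n^2 is positive and decreasing, so sup_n |d_n| = d_1 = 18. So ||D|| = 18.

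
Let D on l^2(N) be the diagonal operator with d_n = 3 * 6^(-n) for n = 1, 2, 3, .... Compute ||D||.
||D|| = 1/2 (attained at n = 1)

For D diagonal, ||D|| = sup_n |d_n|. The sequence d_n = 3 * 6^(-n) is positive and strictly decreasing (ratio 6^(-1) < 1), so the supremum is d_1 = 3/6 = 1/2. Hence ||D|| = 1/2.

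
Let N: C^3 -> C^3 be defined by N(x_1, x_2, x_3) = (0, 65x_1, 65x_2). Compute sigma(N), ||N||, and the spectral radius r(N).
sigma(N) = {0}; ||N|| = 65; r(N) = 0. (N is nilpotent with N^3 = 0.)

On C^3, N is a strictly lower-triangular matrix with 65 on the subdiagonal and zeros elsewhere, so its characteristic polynomial is lambda^3 and every eigenvalue is 0: sigma(N) = {0}. For the operator norm, N e_i = 65e_{i+1} for i = 1, ..., 2 and N e_3 = 0, so the singular values of N are 65 (with multiplicity 2) and 0; hence ||N|| = 65. The spectral radius r(N) = max|lambda| = 0. Note ||N|| > r(N) — characteristic of non-normal nilpotent operators. Indeed N^3 = 0.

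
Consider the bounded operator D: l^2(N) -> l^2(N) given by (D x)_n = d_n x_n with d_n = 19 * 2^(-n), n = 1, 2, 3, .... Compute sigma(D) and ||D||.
sigma(D) = {19 * 2^(-n) : n ≥ 1} ∪ {0}; ||D|| = 19/2

A bounded diagonal operator on l^2 with diagonal entries d_n has spectrum equal to the closure of {d_n : n ≥ 1}: every d_n is an eigenvalue (with eigenvector e_n), so {d_n} ⊂ sigma(D); the spectrum is closed, so its closure is too; and for lambda not in the closure, (D - lambda I) has bounded inverse (the diagonal entries 1/(d_n - lambda) are bounded). For our sequence d_n = 19 * 2^(-n), n = 1, 2, 3, ...:
  - {d_n} = {19 * 2^(-n) : n ≥ 1}; the only limit point is 0
  - closure = {19 * 2^(-n) : n ≥ 1} ∪ {0}
For the norm: a diagonal operator has ||D|| = sup_n |d_n|. Here d_n = 19 * 2^(-n) is positive and decreasing, so sup_n |d_n| = d_1 = 19/2. So ||D|| = 19/2.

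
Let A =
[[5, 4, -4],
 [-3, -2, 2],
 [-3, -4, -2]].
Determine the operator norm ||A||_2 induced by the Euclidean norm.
||A||_2 ≈ 9.2796 (= sqrt(largest eigenvalue of A^T A))

||A||_2 = sigma_max(A) = sqrt(lambda_max(A^T A)). Form the symmetric matrix M = A^T A =
[[43, 38, -20],
 [38, 36, -12],
 [-20, -12, 24]].
Its characteristic polynomial (trace, sum of principal 2x2 minors, determinant of M give the coefficients) is
  p(λ) = det(λ I - M) = λ^3 - 103λ^2 + 1456λ - 144.
No integer candidate from the rational root theorem (±divisors of 144) is a root, so the roots are irrational. The cubic discriminant is Δ = 9902640192 > 0, so there are three distinct real roots. p(0) = -144 and p(1) = 1210 have opposite signs, so a root lies in (0, 1); Newton's method refines it to λ ≈ 0.0996. p(16) = 880 and p(17) = -246 have opposite signs, so a root lies in (16, 17); Newton's method refines it to λ ≈ 16.7894. p(86) = -660 and p(87) = 5424 have opposite signs, so a root lies in (86, 87); Newton's method refines it to λ ≈ 86.111. Check (Vieta): the three roots sum to 103, matching tr M = 103.
So the eigenvalues of A^T A are ≈ 0.0996, 16.7894, 86.111 (all ≥ 0, as they must be for A^T A). The largest is λ_max ≈ 86.111, hence ||A||_2 = sqrt(λ_max) ≈ 9.2796.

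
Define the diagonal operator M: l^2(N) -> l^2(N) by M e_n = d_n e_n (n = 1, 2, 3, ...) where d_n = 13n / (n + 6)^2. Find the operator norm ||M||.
||M|| = 13/24 (attained at n = 6)

For M diagonal, ||M|| = sup_n |d_n|. Treat f(x) = 13x / (x + 6)^2 for real x > 0. By the quotient rule, f'(x) = 13(6 - x)/(x + 6)^3, which is positive for x < 6 and negative for x > 6. So f has a unique maximum at x = 6, and since 6 is a positive integer, the supremum over n ≥ 1 is attained at n = 6: d_6 = 13·6/(6 + 6)^2 = 13·6/144 = 13/24. Hence ||M|| = 13/24.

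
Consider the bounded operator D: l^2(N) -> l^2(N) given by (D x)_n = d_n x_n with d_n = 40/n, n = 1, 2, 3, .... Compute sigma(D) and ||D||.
sigma(D) = {40/n : n ≥ 1} ∪ {0}; ||D|| = 40

A bounded diagonal operator on l^2 with diagonal entries d_n has spectrum equal to the closure of {d_n : n ≥ 1}: every d_n is an eigenvalue (with eigenvector e_n), so {d_n} ⊂ sigma(D); the spectrum is closed, so its closure is too; and for lambda not in the closure, (D - lambda I) has bounded inverse (the diagonal entries 1/(d_n - lambda) are bounded). For our sequence d_n = 40/n, n = 1, 2, 3, ...:
  - {d_n} = {40/n : n ≥ 1}; the only limit point is 0
  - closure = {40/n : n ≥ 1} ∪ {0}
For the norm: a diagonal operator has ||D|| = sup_n |d_n|. Here d_n = 40/n is positive and decreasing, so sup_n |d_n| = d_1 = 40. So ||D|| = 40.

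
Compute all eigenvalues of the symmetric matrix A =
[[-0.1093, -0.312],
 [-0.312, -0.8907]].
sigma(A) ≈ {-1, 0}

A is real symmetric, so its spectrum consists of real eigenvalues. Expanding the characteristic polynomial of the displayed matrix gives
  det(λ I - A) = p(λ) = λ^2 + (1)λ + (0).
Solving p(λ) = 0 yields eigenvalues ≈ -1, 0. (A is shown rounded to 4 decimals, so these recover the underlying integer eigenvalues to within that precision.)
Verification: the trace of A = -1 equals the sum of eigenvalues -1, and det(A) ≈ 0.0000 matches the eigenvalue product 0.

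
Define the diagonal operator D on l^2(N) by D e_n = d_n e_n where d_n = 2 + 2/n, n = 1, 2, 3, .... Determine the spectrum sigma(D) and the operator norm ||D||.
sigma(D) = {2 + 2/n : n ≥ 1} ∪ {2}; ||D|| = 4

A bounded diagonal operator on l^2 with diagonal entries d_n has spectrum equal to the closure of {d_n : n ≥ 1}: every d_n is an eigenvalue (with eigenvector e_n), so {d_n} ⊂ sigma(D); the spectrum is closed, so its closure is too; and for lambda not in the closure, (D - lambda I) has bounded inverse (the diagonal entries 1/(d_n - lambda) are bounded). For our sequence d_n = 2 + 2/n, n = 1, 2, 3, ...:
  - {d_n} = {2 + 2/n : n ≥ 1}; the only limit point is 2
  - closure = {2 + 2/n : n ≥ 1} ∪ {2}
For the norm: a diagonal operator has ||D|| = sup_n |d_n|. Here d_n = 2 + 2/n is positive and decreasing, so sup_n |d_n| = d_1 = 2 + 2 = 4. So ||D|| = 4.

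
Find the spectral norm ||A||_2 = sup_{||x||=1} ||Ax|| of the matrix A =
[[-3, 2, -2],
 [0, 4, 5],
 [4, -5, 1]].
||A||_2 ≈ 7.953 (= sqrt(largest eigenvalue of A^T A))

||A||_2 = sigma_max(A) = sqrt(lambda_max(A^T A)). Form the symmetric matrix M = A^T A =
[[25, -26, 10],
 [-26, 45, 11],
 [10, 11, 30]].
Its characteristic polynomial (trace, sum of principal 2x2 minors, determinant of M give the coefficients) is
  p(λ) = det(λ I - M) = λ^3 - 100λ^2 + 2328λ - 225.
No integer candidate from the rational root theorem (±divisors of 225) is a root, so the roots are irrational. The cubic discriminant is Δ = 3770146917 > 0, so there are three distinct real roots. p(0) = -225 and p(1) = 2004 have opposite signs, so a root lies in (0, 1); Newton's method refines it to λ ≈ 0.0971. p(36) = 639 and p(37) = -336 have opposite signs, so a root lies in (36, 37); Newton's method refines it to λ ≈ 36.6531. p(63) = -414 and p(64) = 1311 have opposite signs, so a root lies in (63, 64); Newton's method refines it to λ ≈ 63.2498. Check (Vieta): the three roots sum to 100, matching tr M = 100.
So the eigenvalues of A^T A are ≈ 0.0971, 36.6531, 63.2498 (all ≥ 0, as they must be for A^T A). The largest is λ_max ≈ 63.2498, hence ||A||_2 = sqrt(λ_max) ≈ 7.953.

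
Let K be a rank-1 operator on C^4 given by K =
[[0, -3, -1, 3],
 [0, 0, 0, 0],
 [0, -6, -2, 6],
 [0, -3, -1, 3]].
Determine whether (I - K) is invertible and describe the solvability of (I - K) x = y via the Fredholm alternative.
(I - K) is singular (det(I - K) = 0, i.e. 1 ∈ sigma(K)). (I - K) x = y is solvable iff y ⊥ ker((I - K)^*) = span{(0, -3, -1, 3)}, i.e. iff -3y_2 - y_3 + 3y_4 = 0. When solvable, the solutions are x = y + c·(1, 0, 2, 1), c arbitrary (ker(I - K) = span{(1, 0, 2, 1)}, dimension 1).

K has rank 1, so it is an outer product K = u v^T: every row of K is a multiple of one row vector. Reading off the entries, u = (1, 0, 2, 1) and v = (0, -3, -1, 3) (row i of K equals u_i·v^T). A rank-one matrix u v^T satisfies K u = u (v·u) and kills the (3)-dimensional subspace v^⊥, so its characteristic polynomial is lambda^3 (lambda - v·u) with v·u = tr K = 1. Hence the eigenvalues of I - K are 1 (multiplicity 3) and 1 - (1) = 0, so det(I - K) = 0. (Direct check: I - K =
[[1, 3, 1, -3],
 [0, 1, 0, 0],
 [0, 6, 3, -6],
 [0, 3, 1, -2]]
has determinant 0.) So 1 is an eigenvalue of K and (I - K) is not invertible. The finite-dimensional Fredholm alternative says: either (I - K) is invertible, or ker(I - K) ≠ {0} and then range(I - K) = ker((I - K)^*)^⊥, with dim ker(I - K) = dim ker((I - K)^*). We are in the second case, so we need both kernels. Kernel of I - K: (I - K) u = u - u (v·u) = u - u = 0, so ker(I - K) = span{u} = span{(1, 0, 2, 1)} (it is exactly 1-dimensional because rank(I - K) = 3). Kernel of the adjoint: K is real, so (I - K)^* = I - K^T = I - v u^T, and (I - v u^T) v = v - v (u·v) = 0; hence ker((I - K)^*) = span{v} = span{(0, -3, -1, 3)}. Therefore (I - K) x = y is solvable iff <y, v> = 0, i.e. iff -3y_2 - y_3 + 3y_4 = 0. When this holds, K y = u (v·y) = 0, so (I - K) y = y and x = y is a particular solution; the full solution set is the line x = y + c·u = y + c·(1, 0, 2, 1), c ∈ C.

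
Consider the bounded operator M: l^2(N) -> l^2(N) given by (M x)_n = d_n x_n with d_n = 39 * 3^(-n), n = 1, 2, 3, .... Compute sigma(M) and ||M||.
sigma(M) = {39 * 3^(-n) : n ≥ 1} ∪ {0}; ||M|| = 13

A bounded diagonal operator on l^2 with diagonal entries d_n has spectrum equal to the closure of {d_n : n ≥ 1}: every d_n is an eigenvalue (with eigenvector e_n), so {d_n} ⊂ sigma(M); the spectrum is closed, so its closure is too; and for lambda not in the closure, (M - lambda I) has bounded inverse (the diagonal entries 1/(d_n - lambda) are bounded). For our sequence d_n = 39 * 3^(-n), n = 1, 2, 3, ...:
  - {d_n} = {39 * 3^(-n) : n ≥ 1}; the only limit point is 0
  - closure = {39 * 3^(-n) : n ≥ 1} ∪ {0}
For the norm: a diagonal operator has ||M|| = sup_n |d_n|. Here d_n = 39 * 3^(-n) is positive and decreasing, so sup_n |d_n| = d_1 = 39/3 = 13. So ||M|| = 13.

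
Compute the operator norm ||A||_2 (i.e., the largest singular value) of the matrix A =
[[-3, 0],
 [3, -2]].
||A||_2 = sqrt((22 + sqrt(340))/2) ≈ 4.4966 (= sqrt(largest eigenvalue of A^T A))

||A||_2 = sigma_max(A) = sqrt(lambda_max(A^T A)). Form the symmetric matrix M = A^T A =
[[18, -6],
 [-6, 4]].
Its characteristic polynomial (trace, determinant of M give the coefficients) is
  p(λ) = det(λ I - M) = λ^2 - 22λ + 36.
For λ^2 - 22λ + 36 the discriminant is 340. It is nonnegative but not a perfect square, so the roots are real and irrational: λ = (22 ± sqrt(340))/2 ≈ 20.2195, 1.7805.
So the eigenvalues of A^T A are ≈ 1.7805, 20.2195 (all ≥ 0, as they must be for A^T A). The largest is λ_max = (22 + sqrt(340))/2 ≈ 20.2195, hence ||A||_2 = sqrt(λ_max) = sqrt((22 + sqrt(340))/2) ≈ 4.4966.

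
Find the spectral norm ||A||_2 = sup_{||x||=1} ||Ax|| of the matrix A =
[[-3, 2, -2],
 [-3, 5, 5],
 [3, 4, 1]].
||A||_2 ≈ 8.1579 (= sqrt(largest eigenvalue of A^T A))

||A||_2 = sigma_max(A) = sqrt(lambda_max(A^T A)). Form the symmetric matrix M = A^T A =
[[27, -9, -6],
 [-9, 45, 25],
 [-6, 25, 30]].
Its characteristic polynomial (trace, sum of principal 2x2 minors, determinant of M give the coefficients) is
  p(λ) = det(λ I - M) = λ^3 - 102λ^2 + 2633λ - 18225.
No integer candidate from the rational root theorem (±divisors of 18225) is a root, so the roots are irrational. The cubic discriminant is Δ = 885562033 > 0, so there are three distinct real roots. p(11) = -273 and p(12) = 411 have opposite signs, so a root lies in (11, 12); Newton's method refines it to λ ≈ 11.3759. p(24) = 39 and p(25) = -525 have opposite signs, so a root lies in (24, 25); Newton's method refines it to λ ≈ 24.0726. p(66) = -1263 and p(67) = 1071 have opposite signs, so a root lies in (66, 67); Newton's method refines it to λ ≈ 66.5515. Check (Vieta): the three roots sum to 102, matching tr M = 102.
So the eigenvalues of A^T A are ≈ 11.3759, 24.0726, 66.5515 (all ≥ 0, as they must be for A^T A). The largest is λ_max ≈ 66.5515, hence ||A||_2 = sqrt(λ_max) ≈ 8.1579.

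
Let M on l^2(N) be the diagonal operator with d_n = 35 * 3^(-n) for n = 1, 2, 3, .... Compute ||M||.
||M|| = 35/3 (attained at n = 1)

For M diagonal, ||M|| = sup_n |d_n|. The sequence d_n = 35 * 3^(-n) is positive and strictly decreasing (ratio 3^(-1) < 1), so the supremum is d_1 = 35/3. Hence ||M|| = 35/3.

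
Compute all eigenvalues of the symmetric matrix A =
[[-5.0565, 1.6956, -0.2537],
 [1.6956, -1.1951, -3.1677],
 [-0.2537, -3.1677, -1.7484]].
sigma(A) ≈ {-6, -4, 2}

A is real symmetric, so its spectrum consists of real eigenvalues. Expanding the characteristic polynomial of the displayed matrix gives
  det(λ I - A) = p(λ) = λ^3 + (8)λ^2 + (4)λ + (-48.0019).
Solving p(λ) = 0 yields eigenvalues ≈ -6, -4, 2. (A is shown rounded to 4 decimals, so these recover the underlying integer eigenvalues to within that precision.)
Verification: the trace of A = -8 equals the sum of eigenvalues -8, and det(A) ≈ 48.0019 matches the eigenvalue product 48.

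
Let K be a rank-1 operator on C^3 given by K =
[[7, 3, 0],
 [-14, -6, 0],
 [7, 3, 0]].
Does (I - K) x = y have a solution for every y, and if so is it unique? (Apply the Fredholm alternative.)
(I - K) is singular (det(I - K) = 0, i.e. 1 ∈ sigma(K)). (I - K) x = y is solvable iff y ⊥ ker((I - K)^*) = span{(7, 3, 0)}, i.e. iff 7y_1 + 3y_2 = 0. When solvable, the solutions are x = y + c·(1, -2, 1), c arbitrary (ker(I - K) = span{(1, -2, 1)}, dimension 1).

K has rank 1, so it is an outer product K = u v^T: every row of K is a multiple of one row vector. Reading off the entries, u = (1, -2, 1) and v = (7, 3, 0) (row i of K equals u_i·v^T). A rank-one matrix u v^T satisfies K u = u (v·u) and kills the (2)-dimensional subspace v^⊥, so its characteristic polynomial is lambda^2 (lambda - v·u) with v·u = tr K = 1. Hence the eigenvalues of I - K are 1 (multiplicity 2) and 1 - (1) = 0, so det(I - K) = 0. (Direct check: I - K =
[[-6, -3, 0],
 [14, 7, 0],
 [-7, -3, 1]]
has determinant 0.) So 1 is an eigenvalue of K and (I - K) is not invertible. The finite-dimensional Fredholm alternative says: either (I - K) is invertible, or ker(I - K) ≠ {0} and then range(I - K) = ker((I - K)^*)^⊥, with dim ker(I - K) = dim ker((I - K)^*). We are in the second case, so we need both kernels. Kernel of I - K: (I - K) u = u - u (v·u) = u - u = 0, so ker(I - K) = span{u} = span{(1, -2, 1)} (it is exactly 1-dimensional because rank(I - K) = 2). Kernel of the adjoint: K is real, so (I - K)^* = I - K^T = I - v u^T, and (I - v u^T) v = v - v (u·v) = 0; hence ker((I - K)^*) = span{v} = span{(7, 3, 0)}. Therefore (I - K) x = y is solvable iff <y, v> = 0, i.e. iff 7y_1 + 3y_2 = 0. When this holds, K y = u (v·y) = 0, so (I - K) y = y and x = y is a particular solution; the full solution set is the line x = y + c·u = y + c·(1, -2, 1), c ∈ C.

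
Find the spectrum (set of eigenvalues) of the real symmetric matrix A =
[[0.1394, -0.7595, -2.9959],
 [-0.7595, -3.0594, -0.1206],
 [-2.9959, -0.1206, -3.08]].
sigma(A) ≈ {-5, -3, 2}

A is real symmetric, so its spectrum consists of real eigenvalues. Expanding the characteristic polynomial of the displayed matrix gives
  det(λ I - A) = p(λ) = λ^3 + (6)λ^2 + (-1)λ + (-29.9988).
Solving p(λ) = 0 yields eigenvalues ≈ -5, -3, 2. (A is shown rounded to 4 decimals, so these recover the underlying integer eigenvalues to within that precision.)
Verification: the trace of A = -6 equals the sum of eigenvalues -6, and det(A) ≈ 29.9988 matches the eigenvalue product 30.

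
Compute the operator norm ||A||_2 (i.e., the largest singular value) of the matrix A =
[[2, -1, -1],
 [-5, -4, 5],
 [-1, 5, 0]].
||A||_2 ≈ 8.4885 (= sqrt(largest eigenvalue of A^T A))

||A||_2 = sigma_max(A) = sqrt(lambda_max(A^T A)). Form the symmetric matrix M = A^T A =
[[30, 13, -27],
 [13, 42, -19],
 [-27, -19, 26]].
Its characteristic polynomial (trace, sum of principal 2x2 minors, determinant of M give the coefficients) is
  p(λ) = det(λ I - M) = λ^3 - 98λ^2 + 1873λ - 256.
No integer candidate from the rational root theorem (±divisors of 256) is a root, so the roots are irrational. The cubic discriminant is Δ = 7289435200 > 0, so there are three distinct real roots. p(0) = -256 and p(1) = 1520 have opposite signs, so a root lies in (0, 1); Newton's method refines it to λ ≈ 0.1377. p(25) = 944 and p(26) = -230 have opposite signs, so a root lies in (25, 26); Newton's method refines it to λ ≈ 25.8069. p(72) = -184 and p(73) = 3248 have opposite signs, so a root lies in (72, 73); Newton's method refines it to λ ≈ 72.0554. Check (Vieta): the three roots sum to 98, matching tr M = 98.
So the eigenvalues of A^T A are ≈ 0.1377, 25.8069, 72.0554 (all ≥ 0, as they must be for A^T A). The largest is λ_max ≈ 72.0554, hence ||A||_2 = sqrt(λ_max) ≈ 8.4885.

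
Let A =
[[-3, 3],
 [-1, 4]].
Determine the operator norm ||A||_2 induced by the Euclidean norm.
||A||_2 = sqrt((35 + sqrt(901))/2) ≈ 5.7016 (= sqrt(largest eigenvalue of A^T A))

||A||_2 = sigma_max(A) = sqrt(lambda_max(A^T A)). Form the symmetric matrix M = A^T A =
[[10, -13],
 [-13, 25]].
Its characteristic polynomial (trace, determinant of M give the coefficients) is
  p(λ) = det(λ I - M) = λ^2 - 35λ + 81.
For λ^2 - 35λ + 81 the discriminant is 901. It is nonnegative but not a perfect square, so the roots are real and irrational: λ = (35 ± sqrt(901))/2 ≈ 32.5083, 2.4917.
So the eigenvalues of A^T A are ≈ 2.4917, 32.5083 (all ≥ 0, as they must be for A^T A). The largest is λ_max = (35 + sqrt(901))/2 ≈ 32.5083, hence ||A||_2 = sqrt(λ_max) = sqrt((35 + sqrt(901))/2) ≈ 5.7016.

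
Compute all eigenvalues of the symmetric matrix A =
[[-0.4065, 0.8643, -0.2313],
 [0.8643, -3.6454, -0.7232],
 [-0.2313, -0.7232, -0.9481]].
sigma(A) ≈ {-4, -1, 0}

A is real symmetric, so its spectrum consists of real eigenvalues. Expanding the characteristic polynomial of the displayed matrix gives
  det(λ I - A) = p(λ) = λ^3 + (5)λ^2 + (4)λ + (0).
Solving p(λ) = 0 yields eigenvalues ≈ -4, -1, 0. (A is shown rounded to 4 decimals, so these recover the underlying integer eigenvalues to within that precision.)
Verification: the trace of A = -5 equals the sum of eigenvalues -5, and det(A) ≈ 0.0001 matches the eigenvalue product 0.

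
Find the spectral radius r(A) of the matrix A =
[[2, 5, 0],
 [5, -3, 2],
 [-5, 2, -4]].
r(A) ≈ 7.8728

The eigenvalues of A are the roots of its characteristic polynomial. With M = A (coefficients from the trace, the sum of principal 2x2 minors, and det A):
  p(λ) = det(λ I - M) = λ^3 + 5λ^2 - 31λ - 66.
No integer candidate from the rational root theorem (±divisors of 66) is a root, so the roots are irrational. The cubic discriminant is Δ = 242717 > 0, so there are three distinct real roots. p(-8) = -10 and p(-7) = 53 have opposite signs, so a root lies in (-8, -7); Newton's method refines it to λ ≈ -7.8728. p(-2) = 8 and p(-1) = -31 have opposite signs, so a root lies in (-2, -1); Newton's method refines it to λ ≈ -1.7957. p(4) = -46 and p(5) = 29 have opposite signs, so a root lies in (4, 5); Newton's method refines it to λ ≈ 4.6685. Check (Vieta): the three roots sum to -5, matching tr M = -5.
Thus the eigenvalues (to 4 decimals) are -7.8728 (modulus 7.8728); -1.7957 (modulus 1.7957); 4.6685 (modulus 4.6685). The spectral radius is the largest modulus: r(A) ≈ 7.8728. (Cross-check: r(A) ≤ ||A||_2 ≈ 8.9932; equality holds whenever A is normal, though it can also hold for some non-normal A.)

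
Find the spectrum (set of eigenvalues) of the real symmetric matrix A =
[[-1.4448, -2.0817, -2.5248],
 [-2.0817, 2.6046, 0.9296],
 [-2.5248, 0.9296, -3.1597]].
sigma(A) ≈ {-5, -1, 4}

A is real symmetric, so its spectrum consists of real eigenvalues. Expanding the characteristic polynomial of the displayed matrix gives
  det(λ I - A) = p(λ) = λ^3 + (2)λ^2 + (-19)λ + (-20).
Solving p(λ) = 0 yields eigenvalues ≈ -5, -1, 4. (A is shown rounded to 4 decimals, so these recover the underlying integer eigenvalues to within that precision.)
Verification: the trace of A = -2 equals the sum of eigenvalues -2, and det(A) ≈ 19.9998 matches the eigenvalue product 20.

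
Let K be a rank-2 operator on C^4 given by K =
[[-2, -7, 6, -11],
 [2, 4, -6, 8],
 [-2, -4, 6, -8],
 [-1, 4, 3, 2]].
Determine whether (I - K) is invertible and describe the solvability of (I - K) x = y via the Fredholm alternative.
(I - K) is invertible (det(I - K) = -6 ≠ 0), so for every y in C^4 the equation (I - K) x = y has a unique solution.

K has rank 2 and factors as K = U V^T = u1 v1^T + u2 v2^T with u1 = (-2, 2, -2, -1), v1 = (1, -1, -3, 1), u2 = (-3, 2, -2, 1), v2 = (0, 3, 0, 3) (multiplying out reproduces the displayed K). The nonzero eigenvalues of U V^T coincide with those of the 2 x 2 matrix G = V^T U = [[v1·u1, v1·u2], [v2·u1, v2·u2]] = [[1, 2], [3, 9]], and by the Sylvester determinant identity det(I_4 - U V^T) = det(I_2 - V^T U) = det([[0, -2], [-3, -8]]) = (0)(-8) - (-2)(-3) = -6. (Direct check: I - K =
[[3, 7, -6, 11],
 [-2, -3, 6, -8],
 [2, 4, -5, 8],
 [1, -4, -3, -1]]
has determinant -6.) The finite-dimensional Fredholm alternative says: either (I - K) is invertible, or ker(I - K) ≠ {0} and then range(I - K) = ker((I - K)^*)^⊥, with dim ker(I - K) = dim ker((I - K)^*). Since det(I - K) ≠ 0, 1 is not an eigenvalue of K and ker(I - K) = {0}, so we are in the first case: for every y there is a unique x = (I - K)^(-1) y. (Explicitly, by the Woodbury identity, (I - U V^T)^(-1) = I + U (I_2 - G)^(-1) V^T.)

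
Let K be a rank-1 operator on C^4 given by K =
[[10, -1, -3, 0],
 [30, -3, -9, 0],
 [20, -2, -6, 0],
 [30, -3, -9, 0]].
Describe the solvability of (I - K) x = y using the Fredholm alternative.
(I - K) is singular (det(I - K) = 0, i.e. 1 ∈ sigma(K)). (I - K) x = y is solvable iff y ⊥ ker((I - K)^*) = span{(10, -1, -3, 0)}, i.e. iff 10y_1 - y_2 - 3y_3 = 0. When solvable, the solutions are x = y + c·(1, 3, 2, 3), c arbitrary (ker(I - K) = span{(1, 3, 2, 3)}, dimension 1).

K has rank 1, so it is an outer product K = u v^T: every row of K is a multiple of one row vector. Reading off the entries, u = (1, 3, 2, 3) and v = (10, -1, -3, 0) (row i of K equals u_i·v^T). A rank-one matrix u v^T satisfies K u = u (v·u) and kills the (3)-dimensional subspace v^⊥, so its characteristic polynomial is lambda^3 (lambda - v·u) with v·u = tr K = 1. Hence the eigenvalues of I - K are 1 (multiplicity 3) and 1 - (1) = 0, so det(I - K) = 0. (Direct check: I - K =
[[-9, 1, 3, 0],
 [-30, 4, 9, 0],
 [-20, 2, 7, 0],
 [-30, 3, 9, 1]]
has determinant 0.) So 1 is an eigenvalue of K and (I - K) is not invertible. The finite-dimensional Fredholm alternative says: either (I - K) is invertible, or ker(I - K) ≠ {0} and then range(I - K) = ker((I - K)^*)^⊥, with dim ker(I - K) = dim ker((I - K)^*). We are in the second case, so we need both kernels. Kernel of I - K: (I - K) u = u - u (v·u) = u - u = 0, so ker(I - K) = span{u} = span{(1, 3, 2, 3)} (it is exactly 1-dimensional because rank(I - K) = 3). Kernel of the adjoint: K is real, so (I - K)^* = I - K^T = I - v u^T, and (I - v u^T) v = v - v (u·v) = 0; hence ker((I - K)^*) = span{v} = span{(10, -1, -3, 0)}. Therefore (I - K) x = y is solvable iff <y, v> = 0, i.e. iff 10y_1 - y_2 - 3y_3 = 0. When this holds, K y = u (v·y) = 0, so (I - K) y = y and x = y is a particular solution; the full solution set is the line x = y + c·u = y + c·(1, 3, 2, 3), c ∈ C.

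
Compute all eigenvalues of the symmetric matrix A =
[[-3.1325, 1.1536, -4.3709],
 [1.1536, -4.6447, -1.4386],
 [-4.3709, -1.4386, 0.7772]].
sigma(A) ≈ {-6, -5, 4}

A is real symmetric, so its spectrum consists of real eigenvalues. Expanding the characteristic polynomial of the displayed matrix gives
  det(λ I - A) = p(λ) = λ^3 + (7)λ^2 + (-14)λ + (-120).
Solving p(λ) = 0 yields eigenvalues ≈ -6, -5, 4. (A is shown rounded to 4 decimals, so these recover the underlying integer eigenvalues to within that precision.)
Verification: the trace of A = -7 equals the sum of eigenvalues -7, and det(A) ≈ 120.0001 matches the eigenvalue product 120.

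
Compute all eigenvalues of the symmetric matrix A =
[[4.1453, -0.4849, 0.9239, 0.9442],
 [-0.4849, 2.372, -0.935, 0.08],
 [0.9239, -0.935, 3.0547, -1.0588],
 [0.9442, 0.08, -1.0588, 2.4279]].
sigma(A) ≈ {1, 2, 4, 5}

A is real symmetric, so its spectrum consists of real eigenvalues. Expanding the characteristic polynomial of the displayed matrix gives
  det(λ I - A) = p(λ) = λ^4 + (-12)λ^3 + (48.999)λ^2 + (-77.9967)λ + (39.9967).
Solving p(λ) = 0 yields eigenvalues ≈ 1, 2, 4, 5. (A is shown rounded to 4 decimals, so these recover the underlying integer eigenvalues to within that precision.)
Verification: the trace of A = 12 equals the sum of eigenvalues 12, and det(A) ≈ 39.9967 matches the eigenvalue product 40.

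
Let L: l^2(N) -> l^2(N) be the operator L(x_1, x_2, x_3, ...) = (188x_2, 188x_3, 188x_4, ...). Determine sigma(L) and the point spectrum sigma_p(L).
sigma(L) = closed disk {z in C : |z| ≤ 188}; sigma_p(L) = open disk {z in C : |z| < 188}

Note L = 188·V where V is the unit left shift (V x)_k = x_{k+1}; so sigma(L) = 188·sigma(V) and ||L|| = 188||V||. ||L x||^2 = 35344sum_{k≥2} |x_k|^2 ≤ 35344||x||^2, with equality on {x : x_1 = 0}, so ||L|| = 188. For any lambda with |lambda| < 188, set r = lambda/188 (|r| < 1); the vector x = (1, r, r^2, ...) is in l^2 and satisfies L x = 188(r, r^2, ...) = lambda x, so lambda is an eigenvalue. On the boundary |lambda| = 188 the geometric series diverges, so no l^2 eigenvector exists, but these lambda lie in the approximate point spectrum. Hence sigma(L) is the closed disk of radius 188 and sigma_p(L) is the open disk.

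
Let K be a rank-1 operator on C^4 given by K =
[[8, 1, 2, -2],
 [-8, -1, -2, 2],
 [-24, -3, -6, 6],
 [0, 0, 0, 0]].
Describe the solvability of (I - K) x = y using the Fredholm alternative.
(I - K) is singular (det(I - K) = 0, i.e. 1 ∈ sigma(K)). (I - K) x = y is solvable iff y ⊥ ker((I - K)^*) = span{(8, 1, 2, -2)}, i.e. iff 8y_1 + y_2 + 2y_3 - 2y_4 = 0. When solvable, the solutions are x = y + c·(1, -1, -3, 0), c arbitrary (ker(I - K) = span{(1, -1, -3, 0)}, dimension 1).

K has rank 1, so it is an outer product K = u v^T: every row of K is a multiple of one row vector. Reading off the entries, u = (1, -1, -3, 0) and v = (8, 1, 2, -2) (row i of K equals u_i·v^T). A rank-one matrix u v^T satisfies K u = u (v·u) and kills the (3)-dimensional subspace v^⊥, so its characteristic polynomial is lambda^3 (lambda - v·u) with v·u = tr K = 1. Hence the eigenvalues of I - K are 1 (multiplicity 3) and 1 - (1) = 0, so det(I - K) = 0. (Direct check: I - K =
[[-7, -1, -2, 2],
 [8, 2, 2, -2],
 [24, 3, 7, -6],
 [0, 0, 0, 1]]
has determinant 0.) So 1 is an eigenvalue of K and (I - K) is not invertible. The finite-dimensional Fredholm alternative says: either (I - K) is invertible, or ker(I - K) ≠ {0} and then range(I - K) = ker((I - K)^*)^⊥, with dim ker(I - K) = dim ker((I - K)^*). We are in the second case, so we need both kernels. Kernel of I - K: (I - K) u = u - u (v·u) = u - u = 0, so ker(I - K) = span{u} = span{(1, -1, -3, 0)} (it is exactly 1-dimensional because rank(I - K) = 3). Kernel of the adjoint: K is real, so (I - K)^* = I - K^T = I - v u^T, and (I - v u^T) v = v - v (u·v) = 0; hence ker((I - K)^*) = span{v} = span{(8, 1, 2, -2)}. Therefore (I - K) x = y is solvable iff <y, v> = 0, i.e. iff 8y_1 + y_2 + 2y_3 - 2y_4 = 0. When this holds, K y = u (v·y) = 0, so (I - K) y = y and x = y is a particular solution; the full solution set is the line x = y + c·u = y + c·(1, -1, -3, 0), c ∈ C.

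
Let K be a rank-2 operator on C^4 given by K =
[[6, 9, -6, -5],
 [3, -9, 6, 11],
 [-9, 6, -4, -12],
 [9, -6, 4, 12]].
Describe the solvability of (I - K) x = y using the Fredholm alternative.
(I - K) is invertible (det(I - K) = -88 ≠ 0), so for every y in C^4 the equation (I - K) x = y has a unique solution.

K has rank 2 and factors as K = U V^T = u1 v1^T + u2 v2^T with u1 = (3, -3, 2, -2), v1 = (0, 3, -2, -3), u2 = (2, 1, -3, 3), v2 = (3, 0, 0, 2) (multiplying out reproduces the displayed K). The nonzero eigenvalues of U V^T coincide with those of the 2 x 2 matrix G = V^T U = [[v1·u1, v1·u2], [v2·u1, v2·u2]] = [[-7, 0], [5, 12]], and by the Sylvester determinant identity det(I_4 - U V^T) = det(I_2 - V^T U) = det([[8, 0], [-5, -11]]) = (8)(-11) - (0)(-5) = -88. (Direct check: I - K =
[[-5, -9, 6, 5],
 [-3, 10, -6, -11],
 [9, -6, 5, 12],
 [-9, 6, -4, -11]]
has determinant -88.) The finite-dimensional Fredholm alternative says: either (I - K) is invertible, or ker(I - K) ≠ {0} and then range(I - K) = ker((I - K)^*)^⊥, with dim ker(I - K) = dim ker((I - K)^*). Since det(I - K) ≠ 0, 1 is not an eigenvalue of K and ker(I - K) = {0}, so we are in the first case: for every y there is a unique x = (I - K)^(-1) y. (Explicitly, by the Woodbury identity, (I - U V^T)^(-1) = I + U (I_2 - G)^(-1) V^T.)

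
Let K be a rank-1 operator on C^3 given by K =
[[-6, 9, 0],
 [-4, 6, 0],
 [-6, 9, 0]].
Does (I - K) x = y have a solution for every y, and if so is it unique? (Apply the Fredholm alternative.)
(I - K) is invertible (det(I - K) = 1 ≠ 0), so for every y in C^3 the equation (I - K) x = y has a unique solution.

K has rank 1, so it is an outer product K = u v^T: every row of K is a multiple of one row vector. Reading off the entries, u = (-3, -2, -3) and v = (2, -3, 0) (row i of K equals u_i·v^T). A rank-one matrix u v^T satisfies K u = u (v·u) and kills the (2)-dimensional subspace v^⊥, so its characteristic polynomial is lambda^2 (lambda - v·u) with v·u = tr K = 0. Hence the eigenvalues of I - K are 1 (multiplicity 2) and 1 - (0) = 1, so det(I - K) = 1. (Direct check: I - K =
[[7, -9, 0],
 [4, -5, 0],
 [6, -9, 1]]
has determinant 1.) The finite-dimensional Fredholm alternative says: either (I - K) is invertible, or ker(I - K) ≠ {0} and then range(I - K) = ker((I - K)^*)^⊥, with dim ker(I - K) = dim ker((I - K)^*). Since det(I - K) ≠ 0, 1 is not an eigenvalue of K and ker(I - K) = {0}, so we are in the first case: for every y there is a unique x = (I - K)^(-1) y. Explicitly, by the Sherman–Morrison formula, (I - u v^T)^(-1) = I + u v^T/(1 - v·u), i.e. (I - K)^(-1) = I + K.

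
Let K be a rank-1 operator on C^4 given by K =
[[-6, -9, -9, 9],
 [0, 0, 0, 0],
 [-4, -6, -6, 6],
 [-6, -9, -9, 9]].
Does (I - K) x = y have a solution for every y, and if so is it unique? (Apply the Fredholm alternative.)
(I - K) is invertible (det(I - K) = 4 ≠ 0), so for every y in C^4 the equation (I - K) x = y has a unique solution.

K has rank 1, so it is an outer product K = u v^T: every row of K is a multiple of one row vector. Reading off the entries, u = (-3, 0, -2, -3) and v = (2, 3, 3, -3) (row i of K equals u_i·v^T). A rank-one matrix u v^T satisfies K u = u (v·u) and kills the (3)-dimensional subspace v^⊥, so its characteristic polynomial is lambda^3 (lambda - v·u) with v·u = tr K = -3. Hence the eigenvalues of I - K are 1 (multiplicity 3) and 1 - (-3) = 4, so det(I - K) = 4. (Direct check: I - K =
[[7, 9, 9, -9],
 [0, 1, 0, 0],
 [4, 6, 7, -6],
 [6, 9, 9, -8]]
has determinant 4.) The finite-dimensional Fredholm alternative says: either (I - K) is invertible, or ker(I - K) ≠ {0} and then range(I - K) = ker((I - K)^*)^⊥, with dim ker(I - K) = dim ker((I - K)^*). Since det(I - K) ≠ 0, 1 is not an eigenvalue of K and ker(I - K) = {0}, so we are in the first case: for every y there is a unique x = (I - K)^(-1) y. Explicitly, by the Sherman–Morrison formula, (I - u v^T)^(-1) = I + u v^T/(1 - v·u), i.e. (I - K)^(-1) = I + K/(4).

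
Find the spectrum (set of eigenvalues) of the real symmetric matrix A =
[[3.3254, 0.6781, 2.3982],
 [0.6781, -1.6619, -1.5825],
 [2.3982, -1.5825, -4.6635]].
sigma(A) ≈ {-6, -1, 4}

A is real symmetric, so its spectrum consists of real eigenvalues. Expanding the characteristic polynomial of the displayed matrix gives
  det(λ I - A) = p(λ) = λ^3 + (3)λ^2 + (-22)λ + (-24).
Solving p(λ) = 0 yields eigenvalues ≈ -6, -1, 4. (A is shown rounded to 4 decimals, so these recover the underlying integer eigenvalues to within that precision.)
Verification: the trace of A = -3 equals the sum of eigenvalues -3, and det(A) ≈ 24.0005 matches the eigenvalue product 24.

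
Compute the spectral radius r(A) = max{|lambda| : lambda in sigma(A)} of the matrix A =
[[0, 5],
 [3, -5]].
r(A) = (5 + sqrt(85))/2 ≈ 7.1098

The eigenvalues of A are the roots of its characteristic polynomial. With M = A (coefficients from the trace and determinant):
  p(λ) = det(λ I - M) = λ^2 + 5λ - 15.
For λ^2 + 5λ - 15 the discriminant is 85. It is nonnegative but not a perfect square, so the roots are real and irrational: λ = (-5 ± sqrt(85))/2 ≈ 2.1098, -7.1098.
Thus the eigenvalues (to 4 decimals) are 2.1098 (modulus 2.1098); -7.1098 (modulus 7.1098). The spectral radius is the largest modulus: r(A) = (5 + sqrt(85))/2 ≈ 7.1098. (Cross-check: r(A) ≤ ||A||_2 ≈ 7.4096; equality holds whenever A is normal, though it can also hold for some non-normal A.)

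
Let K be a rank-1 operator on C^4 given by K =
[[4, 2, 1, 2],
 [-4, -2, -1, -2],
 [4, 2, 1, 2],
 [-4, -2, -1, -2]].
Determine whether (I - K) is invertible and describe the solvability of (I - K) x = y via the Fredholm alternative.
(I - K) is singular (det(I - K) = 0, i.e. 1 ∈ sigma(K)). (I - K) x = y is solvable iff y ⊥ ker((I - K)^*) = span{(4, 2, 1, 2)}, i.e. iff 4y_1 + 2y_2 + y_3 + 2y_4 = 0. When solvable, the solutions are x = y + c·(1, -1, 1, -1), c arbitrary (ker(I - K) = span{(1, -1, 1, -1)}, dimension 1).

K has rank 1, so it is an outer product K = u v^T: every row of K is a multiple of one row vector. Reading off the entries, u = (1, -1, 1, -1) and v = (4, 2, 1, 2) (row i of K equals u_i·v^T). A rank-one matrix u v^T satisfies K u = u (v·u) and kills the (3)-dimensional subspace v^⊥, so its characteristic polynomial is lambda^3 (lambda - v·u) with v·u = tr K = 1. Hence the eigenvalues of I - K are 1 (multiplicity 3) and 1 - (1) = 0, so det(I - K) = 0. (Direct check: I - K =
[[-3, -2, -1, -2],
 [4, 3, 1, 2],
 [-4, -2, 0, -2],
 [4, 2, 1, 3]]
has determinant 0.) So 1 is an eigenvalue of K and (I - K) is not invertible. The finite-dimensional Fredholm alternative says: either (I - K) is invertible, or ker(I - K) ≠ {0} and then range(I - K) = ker((I - K)^*)^⊥, with dim ker(I - K) = dim ker((I - K)^*). We are in the second case, so we need both kernels. Kernel of I - K: (I - K) u = u - u (v·u) = u - u = 0, so ker(I - K) = span{u} = span{(1, -1, 1, -1)} (it is exactly 1-dimensional because rank(I - K) = 3). Kernel of the adjoint: K is real, so (I - K)^* = I - K^T = I - v u^T, and (I - v u^T) v = v - v (u·v) = 0; hence ker((I - K)^*) = span{v} = span{(4, 2, 1, 2)}. Therefore (I - K) x = y is solvable iff <y, v> = 0, i.e. iff 4y_1 + 2y_2 + y_3 + 2y_4 = 0. When this holds, K y = u (v·y) = 0, so (I - K) y = y and x = y is a particular solution; the full solution set is the line x = y + c·u = y + c·(1, -1, 1, -1), c ∈ C.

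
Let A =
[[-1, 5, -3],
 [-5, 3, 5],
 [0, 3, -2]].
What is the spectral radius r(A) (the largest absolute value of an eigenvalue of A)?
r(A) ≈ 2.7428

The eigenvalues of A are the roots of its characteristic polynomial. With M = A (coefficients from the trace, the sum of principal 2x2 minors, and det A):
  p(λ) = det(λ I - M) = λ^3 + 3λ - 16.
No integer candidate from the rational root theorem (±divisors of 16) is a root, so the roots are irrational. The cubic discriminant is Δ = -7020 < 0, so there is one real root and a complex-conjugate pair. p(2) = -2 and p(3) = 20 have opposite signs, so a root lies in (2, 3); Newton's method refines it to λ ≈ 2.1268. Dividing out (λ - (2.1268)) leaves approximately λ^2 + 2.1268λ + 7.5231. For λ^2 + 2.1268λ + 7.5231 the discriminant is -25.5694. It is negative, so the remaining roots are the complex-conjugate pair λ ≈ -1.0634 ± 2.5283i. Their product equals the constant term, so |λ|^2 ≈ 7.5231 and |λ| ≈ 2.7428.
Thus the eigenvalues (to 4 decimals) are 2.1268 (modulus 2.1268); -1.0634 ± 2.5283i (modulus 2.7428). The spectral radius is the largest modulus: r(A) ≈ 2.7428. (Cross-check: r(A) ≤ ||A||_2 ≈ 7.7665; equality holds whenever A is normal, though it can also hold for some non-normal A.)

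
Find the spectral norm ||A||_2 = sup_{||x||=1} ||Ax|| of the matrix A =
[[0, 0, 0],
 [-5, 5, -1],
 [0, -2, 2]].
||A||_2 = sqrt((59 + sqrt(2425))/2) ≈ 7.3568 (= sqrt(largest eigenvalue of A^T A))

||A||_2 = sigma_max(A) = sqrt(lambda_max(A^T A)). Form the symmetric matrix M = A^T A =
[[25, -25, 5],
 [-25, 29, -9],
 [5, -9, 5]].
Its characteristic polynomial (trace, sum of principal 2x2 minors, determinant of M give the coefficients) is
  p(λ) = det(λ I - M) = λ^3 - 59λ^2 + 264λ.
The constant term is 0, so λ = 0 is a root. Dividing out λ leaves p(λ) = λ(λ^2 - 59λ + 264). For λ^2 - 59λ + 264 the discriminant is 2425. It is nonnegative but not a perfect square, so the roots are real and irrational: λ = (59 ± sqrt(2425))/2 ≈ 54.1221, 4.8779.
So the eigenvalues of A^T A are ≈ 0, 4.8779, 54.1221 (all ≥ 0, as they must be for A^T A). The largest is λ_max = (59 + sqrt(2425))/2 ≈ 54.1221, hence ||A||_2 = sqrt(λ_max) = sqrt((59 + sqrt(2425))/2) ≈ 7.3568.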